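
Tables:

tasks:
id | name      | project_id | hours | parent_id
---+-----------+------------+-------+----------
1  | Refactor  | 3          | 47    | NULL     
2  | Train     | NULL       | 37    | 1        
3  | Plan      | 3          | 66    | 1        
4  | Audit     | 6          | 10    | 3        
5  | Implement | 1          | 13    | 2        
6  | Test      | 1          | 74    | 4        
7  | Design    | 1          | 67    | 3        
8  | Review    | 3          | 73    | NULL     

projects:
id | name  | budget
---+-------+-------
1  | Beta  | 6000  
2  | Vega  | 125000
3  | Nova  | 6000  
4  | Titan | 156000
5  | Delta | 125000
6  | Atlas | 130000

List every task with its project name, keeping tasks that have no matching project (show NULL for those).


LEFT JOIN keeps every row from tasks (the left table); where project_id has no match in projects, the project columns become NULL. Walk through each task:
  - task 1 (Refactor): project_id=3 -> matches Nova
  - task 2 (Train): project_id=NULL, no match -> kept with NULL
  - task 3 (Plan): project_id=3 -> matches Nova
  - task 4 (Audit): project_id=6 -> matches Atlas
  - task 5 (Implement): project_id=1 -> matches Beta
  - task 6 (Test): project_id=1 -> matches Beta
  - task 7 (Design): project_id=1 -> matches Beta
  - task 8 (Review): project_id=3 -> matches Nova
All 8 rows appear; 1 has NULL project.

SQL:
SELECT a.name, b.name AS project
FROM tasks a
LEFT JOIN projects b ON a.project_id = b.id

Result:
name      | project
----------+--------
Refactor  | Nova   
Train     | NULL   
Plan      | Nova   
Audit     | Atlas  
Implement | Beta   
Test      | Beta   
Design    | Beta   
Review    | Nova   


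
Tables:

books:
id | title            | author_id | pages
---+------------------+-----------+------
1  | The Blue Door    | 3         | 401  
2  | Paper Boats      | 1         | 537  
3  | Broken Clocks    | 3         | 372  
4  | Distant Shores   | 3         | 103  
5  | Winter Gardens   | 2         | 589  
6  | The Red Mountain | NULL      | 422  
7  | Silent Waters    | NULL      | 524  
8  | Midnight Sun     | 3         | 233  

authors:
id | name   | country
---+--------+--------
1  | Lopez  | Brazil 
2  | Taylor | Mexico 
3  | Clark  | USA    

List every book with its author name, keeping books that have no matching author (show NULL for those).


LEFT JOIN keeps every row from books (the left table); where author_id has no match in authors, the author columns become NULL. Walk through each book:
  - book 1 (The Blue Door): author_id=3 -> matches Clark
  - book 2 (Paper Boats): author_id=1 -> matches Lopez
  - book 3 (Broken Clocks): author_id=3 -> matches Clark
  - book 4 (Distant Shores): author_id=3 -> matches Clark
  - book 5 (Winter Gardens): author_id=2 -> matches Taylor
  - book 6 (The Red Mountain): author_id=NULL, no match -> kept with NULL
  - book 7 (Silent Waters): author_id=NULL, no match -> kept with NULL
  - book 8 (Midnight Sun): author_id=3 -> matches Clark
All 8 rows appear; 2 have NULL author.

SQL:
SELECT a.title, b.name AS author
FROM books a
LEFT JOIN authors b ON a.author_id = b.id

Result:
title            | author
-----------------+-------
The Blue Door    | Clark 
Paper Boats      | Lopez 
Broken Clocks    | Clark 
Distant Shores   | Clark 
Winter Gardens   | Taylor
The Red Mountain | NULL  
Silent Waters    | NULL  
Midnight Sun     | Clark 


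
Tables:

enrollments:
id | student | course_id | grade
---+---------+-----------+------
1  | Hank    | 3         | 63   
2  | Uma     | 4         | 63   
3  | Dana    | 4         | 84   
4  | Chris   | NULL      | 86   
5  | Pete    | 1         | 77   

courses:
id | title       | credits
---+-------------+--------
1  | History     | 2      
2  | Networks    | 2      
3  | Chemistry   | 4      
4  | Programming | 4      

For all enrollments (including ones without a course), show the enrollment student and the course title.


LEFT JOIN keeps every row from enrollments (the left table); where course_id has no match in courses, the course columns become NULL. Walk through each enrollment:
  - enrollment 1 (Hank): course_id=3 -> matches Chemistry
  - enrollment 2 (Uma): course_id=4 -> matches Programming
  - enrollment 3 (Dana): course_id=4 -> matches Programming
  - enrollment 4 (Chris): course_id=NULL, no match -> kept with NULL
  - enrollment 5 (Pete): course_id=1 -> matches History
All 5 rows appear; 1 has NULL course.

SQL:
SELECT a.student, b.title AS course
FROM enrollments a
LEFT JOIN courses b ON a.course_id = b.id

Result:
student | course     
--------+------------
Hank    | Chemistry  
Uma     | Programming
Dana    | Programming
Chris   | NULL       
Pete    | History    


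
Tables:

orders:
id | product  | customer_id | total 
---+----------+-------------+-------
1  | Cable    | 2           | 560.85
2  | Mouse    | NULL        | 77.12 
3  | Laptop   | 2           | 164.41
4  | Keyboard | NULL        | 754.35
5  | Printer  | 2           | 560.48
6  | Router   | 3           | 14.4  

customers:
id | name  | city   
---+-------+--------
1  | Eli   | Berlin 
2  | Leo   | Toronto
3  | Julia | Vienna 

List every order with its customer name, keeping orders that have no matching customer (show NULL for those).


LEFT JOIN keeps every row from orders (the left table); where customer_id has no match in customers, the customer columns become NULL. Walk through each order:
  - order 1 (Cable): customer_id=2 -> matches Leo
  - order 2 (Mouse): customer_id=NULL, no match -> kept with NULL
  - order 3 (Laptop): customer_id=2 -> matches Leo
  - order 4 (Keyboard): customer_id=NULL, no match -> kept with NULL
  - order 5 (Printer): customer_id=2 -> matches Leo
  - order 6 (Router): customer_id=3 -> matches Julia
All 6 rows appear; 2 have NULL customer.

SQL:
SELECT a.product, b.name AS customer
FROM orders a
LEFT JOIN customers b ON a.customer_id = b.id

Result:
product  | customer
---------+---------
Cable    | Leo     
Mouse    | NULL    
Laptop   | Leo     
Keyboard | NULL    
Printer  | Leo     
Router   | Julia   


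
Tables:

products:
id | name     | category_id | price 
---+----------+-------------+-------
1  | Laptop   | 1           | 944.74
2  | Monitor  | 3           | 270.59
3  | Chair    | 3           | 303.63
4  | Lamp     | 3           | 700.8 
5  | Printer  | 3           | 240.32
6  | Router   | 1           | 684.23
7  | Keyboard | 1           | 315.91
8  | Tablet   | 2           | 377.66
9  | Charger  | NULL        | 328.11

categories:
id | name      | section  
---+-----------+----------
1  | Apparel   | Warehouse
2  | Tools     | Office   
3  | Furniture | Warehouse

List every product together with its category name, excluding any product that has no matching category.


INNER JOIN keeps only products rows whose category_id matches an id in categories. Walk through each product:
  - product 1 (Laptop): category_id=1 -> matches Apparel
  - product 2 (Monitor): category_id=3 -> matches Furniture
  - product 3 (Chair): category_id=3 -> matches Furniture
  - product 4 (Lamp): category_id=3 -> matches Furniture
  - product 5 (Printer): category_id=3 -> matches Furniture
  - product 6 (Router): category_id=1 -> matches Apparel
  - product 7 (Keyboard): category_id=1 -> matches Apparel
  - product 8 (Tablet): category_id=2 -> matches Tools
  - product 9 (Charger): category_id=NULL, no match -> dropped
So 1 of 9 rows is dropped.

SQL:
SELECT a.name, b.name AS category
FROM products a
INNER JOIN categories b ON a.category_id = b.id

Result:
name     | category 
---------+----------
Laptop   | Apparel  
Monitor  | Furniture
Chair    | Furniture
Lamp     | Furniture
Printer  | Furniture
Router   | Apparel  
Keyboard | Apparel  
Tablet   | Tools    


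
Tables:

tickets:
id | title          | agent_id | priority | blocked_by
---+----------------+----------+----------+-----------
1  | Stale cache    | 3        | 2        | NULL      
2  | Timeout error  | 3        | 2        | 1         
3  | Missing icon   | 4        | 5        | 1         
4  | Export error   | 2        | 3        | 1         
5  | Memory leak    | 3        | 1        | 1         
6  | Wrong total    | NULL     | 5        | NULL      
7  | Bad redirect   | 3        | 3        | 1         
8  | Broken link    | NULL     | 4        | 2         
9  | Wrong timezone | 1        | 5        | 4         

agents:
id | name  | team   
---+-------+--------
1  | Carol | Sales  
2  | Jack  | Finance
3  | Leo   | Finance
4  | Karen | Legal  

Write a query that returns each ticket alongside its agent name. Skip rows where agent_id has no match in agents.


INNER JOIN keeps only tickets rows whose agent_id matches an id in agents. Walk through each ticket:
  - ticket 1 (Stale cache): agent_id=3 -> matches Leo
  - ticket 2 (Timeout error): agent_id=3 -> matches Leo
  - ticket 3 (Missing icon): agent_id=4 -> matches Karen
  - ticket 4 (Export error): agent_id=2 -> matches Jack
  - ticket 5 (Memory leak): agent_id=3 -> matches Leo
  - ticket 6 (Wrong total): agent_id=NULL, no match -> dropped
  - ticket 7 (Bad redirect): agent_id=3 -> matches Leo
  - ticket 8 (Broken link): agent_id=NULL, no match -> dropped
  - ticket 9 (Wrong timezone): agent_id=1 -> matches Carol
So 2 of 9 rows are dropped.

SQL:
SELECT a.title, b.name AS agent
FROM tickets a
INNER JOIN agents b ON a.agent_id = b.id

Result:
title          | agent
---------------+------
Stale cache    | Leo  
Timeout error  | Leo  
Missing icon   | Karen
Export error   | Jack 
Memory leak    | Leo  
Bad redirect   | Leo  
Wrong timezone | Carol


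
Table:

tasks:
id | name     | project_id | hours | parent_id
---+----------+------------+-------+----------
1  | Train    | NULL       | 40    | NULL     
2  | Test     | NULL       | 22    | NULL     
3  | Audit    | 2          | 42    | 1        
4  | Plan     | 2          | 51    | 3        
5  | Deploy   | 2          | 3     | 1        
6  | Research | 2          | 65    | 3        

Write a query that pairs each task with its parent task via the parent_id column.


This is a self-join: tasks is joined to a second copy of itself, matching each row's parent_id to another row's id. Use LEFT JOIN so rows with parent_id=NULL are kept.
  - task 1 (Train): parent_id=NULL -> NULL
  - task 2 (Test): parent_id=NULL -> NULL
  - task 3 (Audit): parent_id=1 -> Train
  - task 4 (Plan): parent_id=3 -> Audit
  - task 5 (Deploy): parent_id=1 -> Train
  - task 6 (Research): parent_id=3 -> Audit

SQL:
SELECT a.name AS item, b.name AS parent
FROM tasks a
LEFT JOIN tasks b ON a.parent_id = b.id

Result:
item     | parent
---------+-------
Train    | NULL  
Test     | NULL  
Audit    | Train 
Plan     | Audit 
Deploy   | Train 
Research | Audit 


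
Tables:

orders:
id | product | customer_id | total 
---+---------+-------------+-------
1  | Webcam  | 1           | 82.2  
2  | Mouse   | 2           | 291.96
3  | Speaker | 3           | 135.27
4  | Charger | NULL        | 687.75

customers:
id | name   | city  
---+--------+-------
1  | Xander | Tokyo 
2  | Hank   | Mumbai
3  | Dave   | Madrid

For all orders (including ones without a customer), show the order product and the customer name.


LEFT JOIN keeps every row from orders (the left table); where customer_id has no match in customers, the customer columns become NULL. Walk through each order:
  - order 1 (Webcam): customer_id=1 -> matches Xander
  - order 2 (Mouse): customer_id=2 -> matches Hank
  - order 3 (Speaker): customer_id=3 -> matches Dave
  - order 4 (Charger): customer_id=NULL, no match -> kept with NULL
All 4 rows appear; 1 has NULL customer.

SQL:
SELECT a.product, b.name AS customer
FROM orders a
LEFT JOIN customers b ON a.customer_id = b.id

Result:
product | customer
--------+---------
Webcam  | Xander  
Mouse   | Hank    
Speaker | Dave    
Charger | NULL    


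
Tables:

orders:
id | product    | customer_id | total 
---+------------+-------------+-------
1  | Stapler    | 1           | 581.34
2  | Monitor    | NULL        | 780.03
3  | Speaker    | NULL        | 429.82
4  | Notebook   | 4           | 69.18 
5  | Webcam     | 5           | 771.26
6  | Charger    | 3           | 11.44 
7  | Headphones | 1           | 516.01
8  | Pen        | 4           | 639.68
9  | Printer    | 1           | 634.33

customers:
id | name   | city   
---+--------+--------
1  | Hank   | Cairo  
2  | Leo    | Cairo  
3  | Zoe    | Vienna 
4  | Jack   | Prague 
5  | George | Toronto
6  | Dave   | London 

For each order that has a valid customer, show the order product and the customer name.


INNER JOIN keeps only orders rows whose customer_id matches an id in customers. Walk through each order:
  - order 1 (Stapler): customer_id=1 -> matches Hank
  - order 2 (Monitor): customer_id=NULL, no match -> dropped
  - order 3 (Speaker): customer_id=NULL, no match -> dropped
  - order 4 (Notebook): customer_id=4 -> matches Jack
  - order 5 (Webcam): customer_id=5 -> matches George
  - order 6 (Charger): customer_id=3 -> matches Zoe
  - order 7 (Headphones): customer_id=1 -> matches Hank
  - order 8 (Pen): customer_id=4 -> matches Jack
  - order 9 (Printer): customer_id=1 -> matches Hank
So 2 of 9 rows are dropped.

SQL:
SELECT a.product, b.name AS customer
FROM orders a
INNER JOIN customers b ON a.customer_id = b.id

Result:
product    | customer
-----------+---------
Stapler    | Hank    
Notebook   | Jack    
Webcam     | George  
Charger    | Zoe     
Headphones | Hank    
Pen        | Jack    
Printer    | Hank    


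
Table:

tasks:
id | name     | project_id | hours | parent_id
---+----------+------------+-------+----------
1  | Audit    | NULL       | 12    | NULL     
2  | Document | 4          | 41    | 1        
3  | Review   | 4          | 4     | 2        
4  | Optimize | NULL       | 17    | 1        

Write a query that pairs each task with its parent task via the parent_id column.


This is a self-join: tasks is joined to a second copy of itself, matching each row's parent_id to another row's id. Use LEFT JOIN so rows with parent_id=NULL are kept.
  - task 1 (Audit): parent_id=NULL -> NULL
  - task 2 (Document): parent_id=1 -> Audit
  - task 3 (Review): parent_id=2 -> Document
  - task 4 (Optimize): parent_id=1 -> Audit

SQL:
SELECT a.name AS item, b.name AS parent
FROM tasks a
LEFT JOIN tasks b ON a.parent_id = b.id

Result:
item     | parent  
---------+---------
Audit    | NULL    
Document | Audit   
Review   | Document
Optimize | Audit   


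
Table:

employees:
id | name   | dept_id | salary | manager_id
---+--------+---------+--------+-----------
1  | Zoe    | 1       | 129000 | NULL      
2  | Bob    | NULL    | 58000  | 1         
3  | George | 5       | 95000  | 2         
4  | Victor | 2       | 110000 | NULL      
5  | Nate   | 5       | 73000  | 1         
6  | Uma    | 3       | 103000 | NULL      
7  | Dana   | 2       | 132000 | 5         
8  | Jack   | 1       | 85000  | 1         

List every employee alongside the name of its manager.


This is a self-join: employees is joined to a second copy of itself, matching each row's manager_id to another row's id. Use LEFT JOIN so rows with manager_id=NULL are kept.
  - employee 1 (Zoe): manager_id=NULL -> NULL
  - employee 2 (Bob): manager_id=1 -> Zoe
  - employee 3 (George): manager_id=2 -> Bob
  - employee 4 (Victor): manager_id=NULL -> NULL
  - employee 5 (Nate): manager_id=1 -> Zoe
  - employee 6 (Uma): manager_id=NULL -> NULL
  - employee 7 (Dana): manager_id=5 -> Nate
  - employee 8 (Jack): manager_id=1 -> Zoe

SQL:
SELECT a.name AS item, b.name AS manager
FROM employees a
LEFT JOIN employees b ON a.manager_id = b.id

Result:
item   | manager
-------+--------
Zoe    | NULL   
Bob    | Zoe    
George | Bob    
Victor | NULL   
Nate   | Zoe    
Uma    | NULL   
Dana   | Nate   
Jack   | Zoe    


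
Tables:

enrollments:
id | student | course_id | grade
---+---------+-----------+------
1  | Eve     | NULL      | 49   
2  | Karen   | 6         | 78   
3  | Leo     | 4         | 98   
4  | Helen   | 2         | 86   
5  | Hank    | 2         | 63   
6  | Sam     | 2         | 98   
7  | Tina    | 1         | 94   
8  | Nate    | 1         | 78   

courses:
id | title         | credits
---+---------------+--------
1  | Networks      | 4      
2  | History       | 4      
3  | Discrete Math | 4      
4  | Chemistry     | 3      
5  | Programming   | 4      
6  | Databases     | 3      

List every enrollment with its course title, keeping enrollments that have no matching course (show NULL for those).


LEFT JOIN keeps every row from enrollments (the left table); where course_id has no match in courses, the course columns become NULL. Walk through each enrollment:
  - enrollment 1 (Eve): course_id=NULL, no match -> kept with NULL
  - enrollment 2 (Karen): course_id=6 -> matches Databases
  - enrollment 3 (Leo): course_id=4 -> matches Chemistry
  - enrollment 4 (Helen): course_id=2 -> matches History
  - enrollment 5 (Hank): course_id=2 -> matches History
  - enrollment 6 (Sam): course_id=2 -> matches History
  - enrollment 7 (Tina): course_id=1 -> matches Networks
  - enrollment 8 (Nate): course_id=1 -> matches Networks
All 8 rows appear; 1 has NULL course.

SQL:
SELECT a.student, b.title AS course
FROM enrollments a
LEFT JOIN courses b ON a.course_id = b.id

Result:
student | course   
--------+----------
Eve     | NULL     
Karen   | Databases
Leo     | Chemistry
Helen   | History  
Hank    | History  
Sam     | History  
Tina    | Networks 
Nate    | Networks 


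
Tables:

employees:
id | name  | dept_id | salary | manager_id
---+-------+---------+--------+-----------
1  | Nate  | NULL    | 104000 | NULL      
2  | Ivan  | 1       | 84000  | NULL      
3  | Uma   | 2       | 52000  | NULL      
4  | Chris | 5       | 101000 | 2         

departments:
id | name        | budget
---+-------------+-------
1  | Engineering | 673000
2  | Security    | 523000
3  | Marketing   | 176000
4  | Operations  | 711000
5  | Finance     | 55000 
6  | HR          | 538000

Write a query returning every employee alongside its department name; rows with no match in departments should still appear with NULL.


LEFT JOIN keeps every row from employees (the left table); where dept_id has no match in departments, the department columns become NULL. Walk through each employee:
  - employee 1 (Nate): dept_id=NULL, no match -> kept with NULL
  - employee 2 (Ivan): dept_id=1 -> matches Engineering
  - employee 3 (Uma): dept_id=2 -> matches Security
  - employee 4 (Chris): dept_id=5 -> matches Finance
All 4 rows appear; 1 has NULL department.

SQL:
SELECT a.name, b.name AS department
FROM employees a
LEFT JOIN departments b ON a.dept_id = b.id

Result:
name  | department 
------+------------
Nate  | NULL       
Ivan  | Engineering
Uma   | Security   
Chris | Finance    


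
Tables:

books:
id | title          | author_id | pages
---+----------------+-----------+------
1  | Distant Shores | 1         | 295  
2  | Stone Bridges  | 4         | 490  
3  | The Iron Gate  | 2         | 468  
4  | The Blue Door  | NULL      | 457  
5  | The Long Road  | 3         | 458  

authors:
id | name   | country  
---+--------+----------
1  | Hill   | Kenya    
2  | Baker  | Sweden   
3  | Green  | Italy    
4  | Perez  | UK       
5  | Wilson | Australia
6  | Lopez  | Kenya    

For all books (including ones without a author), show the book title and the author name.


LEFT JOIN keeps every row from books (the left table); where author_id has no match in authors, the author columns become NULL. Walk through each book:
  - book 1 (Distant Shores): author_id=1 -> matches Hill
  - book 2 (Stone Bridges): author_id=4 -> matches Perez
  - book 3 (The Iron Gate): author_id=2 -> matches Baker
  - book 4 (The Blue Door): author_id=NULL, no match -> kept with NULL
  - book 5 (The Long Road): author_id=3 -> matches Green
All 5 rows appear; 1 has NULL author.

SQL:
SELECT a.title, b.name AS author
FROM books a
LEFT JOIN authors b ON a.author_id = b.id

Result:
title          | author
---------------+-------
Distant Shores | Hill  
Stone Bridges  | Perez 
The Iron Gate  | Baker 
The Blue Door  | NULL  
The Long Road  | Green 


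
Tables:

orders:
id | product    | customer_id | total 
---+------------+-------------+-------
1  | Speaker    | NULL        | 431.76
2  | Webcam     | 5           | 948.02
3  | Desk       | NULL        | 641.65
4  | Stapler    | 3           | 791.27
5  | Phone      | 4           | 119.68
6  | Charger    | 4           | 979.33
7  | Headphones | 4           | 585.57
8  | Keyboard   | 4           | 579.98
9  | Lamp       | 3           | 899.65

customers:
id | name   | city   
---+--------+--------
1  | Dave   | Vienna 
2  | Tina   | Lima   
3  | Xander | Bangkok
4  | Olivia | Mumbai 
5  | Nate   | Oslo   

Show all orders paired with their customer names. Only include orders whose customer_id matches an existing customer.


INNER JOIN keeps only orders rows whose customer_id matches an id in customers. Walk through each order:
  - order 1 (Speaker): customer_id=NULL, no match -> dropped
  - order 2 (Webcam): customer_id=5 -> matches Nate
  - order 3 (Desk): customer_id=NULL, no match -> dropped
  - order 4 (Stapler): customer_id=3 -> matches Xander
  - order 5 (Phone): customer_id=4 -> matches Olivia
  - order 6 (Charger): customer_id=4 -> matches Olivia
  - order 7 (Headphones): customer_id=4 -> matches Olivia
  - order 8 (Keyboard): customer_id=4 -> matches Olivia
  - order 9 (Lamp): customer_id=3 -> matches Xander
So 2 of 9 rows are dropped.

SQL:
SELECT a.product, b.name AS customer
FROM orders a
INNER JOIN customers b ON a.customer_id = b.id

Result:
product    | customer
-----------+---------
Webcam     | Nate    
Stapler    | Xander  
Phone      | Olivia  
Charger    | Olivia  
Headphones | Olivia  
Keyboard   | Olivia  
Lamp       | Xander  


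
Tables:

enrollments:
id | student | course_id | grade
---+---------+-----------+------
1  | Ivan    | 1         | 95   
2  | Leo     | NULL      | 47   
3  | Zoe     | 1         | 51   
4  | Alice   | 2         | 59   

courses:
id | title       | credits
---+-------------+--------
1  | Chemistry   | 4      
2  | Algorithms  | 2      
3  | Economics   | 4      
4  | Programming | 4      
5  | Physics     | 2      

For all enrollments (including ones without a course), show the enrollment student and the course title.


LEFT JOIN keeps every row from enrollments (the left table); where course_id has no match in courses, the course columns become NULL. Walk through each enrollment:
  - enrollment 1 (Ivan): course_id=1 -> matches Chemistry
  - enrollment 2 (Leo): course_id=NULL, no match -> kept with NULL
  - enrollment 3 (Zoe): course_id=1 -> matches Chemistry
  - enrollment 4 (Alice): course_id=2 -> matches Algorithms
All 4 rows appear; 1 has NULL course.

SQL:
SELECT a.student, b.title AS course
FROM enrollments a
LEFT JOIN courses b ON a.course_id = b.id

Result:
student | course    
--------+-----------
Ivan    | Chemistry 
Leo     | NULL      
Zoe     | Chemistry 
Alice   | Algorithms


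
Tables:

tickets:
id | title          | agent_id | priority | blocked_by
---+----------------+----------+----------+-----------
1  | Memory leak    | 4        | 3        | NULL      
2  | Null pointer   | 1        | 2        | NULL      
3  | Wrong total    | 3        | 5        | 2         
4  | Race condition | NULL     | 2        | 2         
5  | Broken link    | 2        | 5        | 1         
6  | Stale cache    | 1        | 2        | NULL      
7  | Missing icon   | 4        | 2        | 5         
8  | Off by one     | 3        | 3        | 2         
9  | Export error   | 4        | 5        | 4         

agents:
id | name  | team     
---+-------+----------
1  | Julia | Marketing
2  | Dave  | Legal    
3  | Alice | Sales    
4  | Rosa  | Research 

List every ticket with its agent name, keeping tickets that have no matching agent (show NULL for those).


LEFT JOIN keeps every row from tickets (the left table); where agent_id has no match in agents, the agent columns become NULL. Walk through each ticket:
  - ticket 1 (Memory leak): agent_id=4 -> matches Rosa
  - ticket 2 (Null pointer): agent_id=1 -> matches Julia
  - ticket 3 (Wrong total): agent_id=3 -> matches Alice
  - ticket 4 (Race condition): agent_id=NULL, no match -> kept with NULL
  - ticket 5 (Broken link): agent_id=2 -> matches Dave
  - ticket 6 (Stale cache): agent_id=1 -> matches Julia
  - ticket 7 (Missing icon): agent_id=4 -> matches Rosa
  - ticket 8 (Off by one): agent_id=3 -> matches Alice
  - ticket 9 (Export error): agent_id=4 -> matches Rosa
All 9 rows appear; 1 has NULL agent.

SQL:
SELECT a.title, b.name AS agent
FROM tickets a
LEFT JOIN agents b ON a.agent_id = b.id

Result:
title          | agent
---------------+------
Memory leak    | Rosa 
Null pointer   | Julia
Wrong total    | Alice
Race condition | NULL 
Broken link    | Dave 
Stale cache    | Julia
Missing icon   | Rosa 
Off by one     | Alice
Export error   | Rosa 


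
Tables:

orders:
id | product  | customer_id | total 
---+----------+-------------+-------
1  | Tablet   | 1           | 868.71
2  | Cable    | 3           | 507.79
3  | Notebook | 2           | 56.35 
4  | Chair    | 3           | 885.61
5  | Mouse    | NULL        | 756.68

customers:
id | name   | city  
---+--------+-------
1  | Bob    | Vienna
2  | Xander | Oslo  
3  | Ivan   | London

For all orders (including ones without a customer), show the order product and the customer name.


LEFT JOIN keeps every row from orders (the left table); where customer_id has no match in customers, the customer columns become NULL. Walk through each order:
  - order 1 (Tablet): customer_id=1 -> matches Bob
  - order 2 (Cable): customer_id=3 -> matches Ivan
  - order 3 (Notebook): customer_id=2 -> matches Xander
  - order 4 (Chair): customer_id=3 -> matches Ivan
  - order 5 (Mouse): customer_id=NULL, no match -> kept with NULL
All 5 rows appear; 1 has NULL customer.

SQL:
SELECT a.product, b.name AS customer
FROM orders a
LEFT JOIN customers b ON a.customer_id = b.id

Result:
product  | customer
---------+---------
Tablet   | Bob     
Cable    | Ivan    
Notebook | Xander  
Chair    | Ivan    
Mouse    | NULL    


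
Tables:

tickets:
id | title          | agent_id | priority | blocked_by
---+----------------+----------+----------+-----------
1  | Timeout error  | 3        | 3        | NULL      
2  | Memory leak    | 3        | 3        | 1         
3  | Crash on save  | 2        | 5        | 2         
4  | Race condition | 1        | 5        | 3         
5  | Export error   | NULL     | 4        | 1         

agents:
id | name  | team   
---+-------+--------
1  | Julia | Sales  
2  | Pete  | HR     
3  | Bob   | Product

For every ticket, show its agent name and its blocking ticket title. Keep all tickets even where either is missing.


Two LEFT JOINs from the same base table tickets: one to agents via agent_id, one to tickets itself via blocked_by. Both are LEFT so every ticket is preserved.
Match against agents:
  - ticket 1 (Timeout error): agent_id=3 -> matches Bob
  - ticket 2 (Memory leak): agent_id=3 -> matches Bob
  - ticket 3 (Crash on save): agent_id=2 -> matches Pete
  - ticket 4 (Race condition): agent_id=1 -> matches Julia
  - ticket 5 (Export error): agent_id=NULL, no match -> kept with NULL
Match against tickets (self):
  - ticket 1 (Timeout error): blocked_by=NULL -> NULL
  - ticket 2 (Memory leak): blocked_by=1 -> Timeout error
  - ticket 3 (Crash on save): blocked_by=2 -> Memory leak
  - ticket 4 (Race condition): blocked_by=3 -> Crash on save
  - ticket 5 (Export error): blocked_by=1 -> Timeout error

SQL:
SELECT a.title, b.name AS agent, c.title AS blocked_by
FROM tickets a
LEFT JOIN agents b ON a.agent_id = b.id
LEFT JOIN tickets c ON a.blocked_by = c.id

Result:
title          | agent | blocked_by   
---------------+-------+--------------
Timeout error  | Bob   | NULL         
Memory leak    | Bob   | Timeout error
Crash on save  | Pete  | Memory leak  
Race condition | Julia | Crash on save
Export error   | NULL  | Timeout error


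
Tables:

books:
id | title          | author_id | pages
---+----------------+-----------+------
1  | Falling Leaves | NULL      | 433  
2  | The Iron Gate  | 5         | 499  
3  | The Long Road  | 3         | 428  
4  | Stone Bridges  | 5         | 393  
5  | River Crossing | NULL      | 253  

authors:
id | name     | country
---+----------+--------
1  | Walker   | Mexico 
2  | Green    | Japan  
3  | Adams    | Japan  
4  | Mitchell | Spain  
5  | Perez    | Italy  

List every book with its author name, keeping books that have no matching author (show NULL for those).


LEFT JOIN keeps every row from books (the left table); where author_id has no match in authors, the author columns become NULL. Walk through each book:
  - book 1 (Falling Leaves): author_id=NULL, no match -> kept with NULL
  - book 2 (The Iron Gate): author_id=5 -> matches Perez
  - book 3 (The Long Road): author_id=3 -> matches Adams
  - book 4 (Stone Bridges): author_id=5 -> matches Perez
  - book 5 (River Crossing): author_id=NULL, no match -> kept with NULL
All 5 rows appear; 2 have NULL author.

SQL:
SELECT a.title, b.name AS author
FROM books a
LEFT JOIN authors b ON a.author_id = b.id

Result:
title          | author
---------------+-------
Falling Leaves | NULL  
The Iron Gate  | Perez 
The Long Road  | Adams 
Stone Bridges  | Perez 
River Crossing | NULL  


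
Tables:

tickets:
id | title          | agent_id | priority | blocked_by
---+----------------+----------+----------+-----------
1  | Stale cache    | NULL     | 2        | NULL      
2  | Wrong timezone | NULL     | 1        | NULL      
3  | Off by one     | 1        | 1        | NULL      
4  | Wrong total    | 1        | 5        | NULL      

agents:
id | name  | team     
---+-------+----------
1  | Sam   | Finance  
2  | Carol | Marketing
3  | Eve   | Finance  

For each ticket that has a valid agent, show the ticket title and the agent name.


INNER JOIN keeps only tickets rows whose agent_id matches an id in agents. Walk through each ticket:
  - ticket 1 (Stale cache): agent_id=NULL, no match -> dropped
  - ticket 2 (Wrong timezone): agent_id=NULL, no match -> dropped
  - ticket 3 (Off by one): agent_id=1 -> matches Sam
  - ticket 4 (Wrong total): agent_id=1 -> matches Sam
So 2 of 4 rows are dropped.

SQL:
SELECT a.title, b.name AS agent
FROM tickets a
INNER JOIN agents b ON a.agent_id = b.id

Result:
title       | agent
------------+------
Off by one  | Sam  
Wrong total | Sam  


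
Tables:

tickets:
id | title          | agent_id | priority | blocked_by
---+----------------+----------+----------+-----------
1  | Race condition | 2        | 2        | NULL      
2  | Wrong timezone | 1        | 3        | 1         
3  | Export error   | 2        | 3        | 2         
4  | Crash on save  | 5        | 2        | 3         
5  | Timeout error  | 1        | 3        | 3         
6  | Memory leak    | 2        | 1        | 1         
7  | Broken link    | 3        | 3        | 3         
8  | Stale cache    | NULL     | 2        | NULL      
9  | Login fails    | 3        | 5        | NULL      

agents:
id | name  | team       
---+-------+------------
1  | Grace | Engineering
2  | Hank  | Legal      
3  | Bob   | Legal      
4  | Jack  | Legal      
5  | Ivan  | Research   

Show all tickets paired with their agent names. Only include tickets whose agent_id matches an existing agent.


INNER JOIN keeps only tickets rows whose agent_id matches an id in agents. Walk through each ticket:
  - ticket 1 (Race condition): agent_id=2 -> matches Hank
  - ticket 2 (Wrong timezone): agent_id=1 -> matches Grace
  - ticket 3 (Export error): agent_id=2 -> matches Hank
  - ticket 4 (Crash on save): agent_id=5 -> matches Ivan
  - ticket 5 (Timeout error): agent_id=1 -> matches Grace
  - ticket 6 (Memory leak): agent_id=2 -> matches Hank
  - ticket 7 (Broken link): agent_id=3 -> matches Bob
  - ticket 8 (Stale cache): agent_id=NULL, no match -> dropped
  - ticket 9 (Login fails): agent_id=3 -> matches Bob
So 1 of 9 rows is dropped.

SQL:
SELECT a.title, b.name AS agent
FROM tickets a
INNER JOIN agents b ON a.agent_id = b.id

Result:
title          | agent
---------------+------
Race condition | Hank 
Wrong timezone | Grace
Export error   | Hank 
Crash on save  | Ivan 
Timeout error  | Grace
Memory leak    | Hank 
Broken link    | Bob  
Login fails    | Bob  


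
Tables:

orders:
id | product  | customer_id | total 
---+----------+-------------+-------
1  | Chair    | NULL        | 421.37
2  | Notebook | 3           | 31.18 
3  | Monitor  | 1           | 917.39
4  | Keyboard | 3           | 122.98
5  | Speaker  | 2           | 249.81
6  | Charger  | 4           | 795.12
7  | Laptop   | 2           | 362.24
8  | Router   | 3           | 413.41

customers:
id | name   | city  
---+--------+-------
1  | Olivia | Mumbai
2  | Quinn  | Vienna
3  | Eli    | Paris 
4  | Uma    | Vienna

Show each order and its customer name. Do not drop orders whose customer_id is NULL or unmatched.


LEFT JOIN keeps every row from orders (the left table); where customer_id has no match in customers, the customer columns become NULL. Walk through each order:
  - order 1 (Chair): customer_id=NULL, no match -> kept with NULL
  - order 2 (Notebook): customer_id=3 -> matches Eli
  - order 3 (Monitor): customer_id=1 -> matches Olivia
  - order 4 (Keyboard): customer_id=3 -> matches Eli
  - order 5 (Speaker): customer_id=2 -> matches Quinn
  - order 6 (Charger): customer_id=4 -> matches Uma
  - order 7 (Laptop): customer_id=2 -> matches Quinn
  - order 8 (Router): customer_id=3 -> matches Eli
All 8 rows appear; 1 has NULL customer.

SQL:
SELECT a.product, b.name AS customer
FROM orders a
LEFT JOIN customers b ON a.customer_id = b.id

Result:
product  | customer
---------+---------
Chair    | NULL    
Notebook | Eli     
Monitor  | Olivia  
Keyboard | Eli     
Speaker  | Quinn   
Charger  | Uma     
Laptop   | Quinn   
Router   | Eli     


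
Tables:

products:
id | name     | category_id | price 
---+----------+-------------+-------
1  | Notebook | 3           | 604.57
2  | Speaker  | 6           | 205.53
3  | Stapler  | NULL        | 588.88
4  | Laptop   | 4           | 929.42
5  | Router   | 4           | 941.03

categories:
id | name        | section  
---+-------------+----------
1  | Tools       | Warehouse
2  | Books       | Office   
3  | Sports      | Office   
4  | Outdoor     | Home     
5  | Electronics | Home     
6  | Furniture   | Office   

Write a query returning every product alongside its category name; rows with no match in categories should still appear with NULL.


LEFT JOIN keeps every row from products (the left table); where category_id has no match in categories, the category columns become NULL. Walk through each product:
  - product 1 (Notebook): category_id=3 -> matches Sports
  - product 2 (Speaker): category_id=6 -> matches Furniture
  - product 3 (Stapler): category_id=NULL, no match -> kept with NULL
  - product 4 (Laptop): category_id=4 -> matches Outdoor
  - product 5 (Router): category_id=4 -> matches Outdoor
All 5 rows appear; 1 has NULL category.

SQL:
SELECT a.name, b.name AS category
FROM products a
LEFT JOIN categories b ON a.category_id = b.id

Result:
name     | category 
---------+----------
Notebook | Sports   
Speaker  | Furniture
Stapler  | NULL     
Laptop   | Outdoor  
Router   | Outdoor  


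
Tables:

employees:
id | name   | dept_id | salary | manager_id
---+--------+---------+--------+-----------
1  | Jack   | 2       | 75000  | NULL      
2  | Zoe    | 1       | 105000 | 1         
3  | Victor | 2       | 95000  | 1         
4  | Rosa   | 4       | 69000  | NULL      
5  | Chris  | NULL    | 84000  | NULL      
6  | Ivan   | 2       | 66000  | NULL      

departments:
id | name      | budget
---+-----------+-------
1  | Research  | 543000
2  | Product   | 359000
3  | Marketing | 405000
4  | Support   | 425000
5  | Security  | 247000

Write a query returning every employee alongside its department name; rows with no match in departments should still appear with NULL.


LEFT JOIN keeps every row from employees (the left table); where dept_id has no match in departments, the department columns become NULL. Walk through each employee:
  - employee 1 (Jack): dept_id=2 -> matches Product
  - employee 2 (Zoe): dept_id=1 -> matches Research
  - employee 3 (Victor): dept_id=2 -> matches Product
  - employee 4 (Rosa): dept_id=4 -> matches Support
  - employee 5 (Chris): dept_id=NULL, no match -> kept with NULL
  - employee 6 (Ivan): dept_id=2 -> matches Product
All 6 rows appear; 1 has NULL department.

SQL:
SELECT a.name, b.name AS department
FROM employees a
LEFT JOIN departments b ON a.dept_id = b.id

Result:
name   | department
-------+-----------
Jack   | Product   
Zoe    | Research  
Victor | Product   
Rosa   | Support   
Chris  | NULL      
Ivan   | Product   


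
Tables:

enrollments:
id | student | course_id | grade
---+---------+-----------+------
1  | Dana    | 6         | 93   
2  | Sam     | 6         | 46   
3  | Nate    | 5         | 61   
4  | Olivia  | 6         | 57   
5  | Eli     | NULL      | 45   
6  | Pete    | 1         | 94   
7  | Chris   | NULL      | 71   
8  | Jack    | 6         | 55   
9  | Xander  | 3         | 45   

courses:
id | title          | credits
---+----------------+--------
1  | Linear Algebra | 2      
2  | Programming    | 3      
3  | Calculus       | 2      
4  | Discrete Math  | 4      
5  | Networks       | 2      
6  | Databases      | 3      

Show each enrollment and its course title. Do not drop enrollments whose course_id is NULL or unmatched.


LEFT JOIN keeps every row from enrollments (the left table); where course_id has no match in courses, the course columns become NULL. Walk through each enrollment:
  - enrollment 1 (Dana): course_id=6 -> matches Databases
  - enrollment 2 (Sam): course_id=6 -> matches Databases
  - enrollment 3 (Nate): course_id=5 -> matches Networks
  - enrollment 4 (Olivia): course_id=6 -> matches Databases
  - enrollment 5 (Eli): course_id=NULL, no match -> kept with NULL
  - enrollment 6 (Pete): course_id=1 -> matches Linear Algebra
  - enrollment 7 (Chris): course_id=NULL, no match -> kept with NULL
  - enrollment 8 (Jack): course_id=6 -> matches Databases
  - enrollment 9 (Xander): course_id=3 -> matches Calculus
All 9 rows appear; 2 have NULL course.

SQL:
SELECT a.student, b.title AS course
FROM enrollments a
LEFT JOIN courses b ON a.course_id = b.id

Result:
student | course        
--------+---------------
Dana    | Databases     
Sam     | Databases     
Nate    | Networks      
Olivia  | Databases     
Eli     | NULL          
Pete    | Linear Algebra
Chris   | NULL          
Jack    | Databases     
Xander  | Calculus      


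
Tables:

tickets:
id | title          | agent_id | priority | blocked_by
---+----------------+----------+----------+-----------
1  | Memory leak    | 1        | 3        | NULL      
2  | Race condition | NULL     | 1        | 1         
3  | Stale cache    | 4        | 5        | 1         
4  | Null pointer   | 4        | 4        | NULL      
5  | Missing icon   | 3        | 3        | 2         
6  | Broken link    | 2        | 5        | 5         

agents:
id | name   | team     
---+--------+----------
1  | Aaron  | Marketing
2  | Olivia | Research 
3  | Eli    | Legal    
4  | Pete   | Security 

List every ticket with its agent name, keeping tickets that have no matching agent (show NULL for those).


LEFT JOIN keeps every row from tickets (the left table); where agent_id has no match in agents, the agent columns become NULL. Walk through each ticket:
  - ticket 1 (Memory leak): agent_id=1 -> matches Aaron
  - ticket 2 (Race condition): agent_id=NULL, no match -> kept with NULL
  - ticket 3 (Stale cache): agent_id=4 -> matches Pete
  - ticket 4 (Null pointer): agent_id=4 -> matches Pete
  - ticket 5 (Missing icon): agent_id=3 -> matches Eli
  - ticket 6 (Broken link): agent_id=2 -> matches Olivia
All 6 rows appear; 1 has NULL agent.

SQL:
SELECT a.title, b.name AS agent
FROM tickets a
LEFT JOIN agents b ON a.agent_id = b.id

Result:
title          | agent 
---------------+-------
Memory leak    | Aaron 
Race condition | NULL  
Stale cache    | Pete  
Null pointer   | Pete  
Missing icon   | Eli   
Broken link    | Olivia


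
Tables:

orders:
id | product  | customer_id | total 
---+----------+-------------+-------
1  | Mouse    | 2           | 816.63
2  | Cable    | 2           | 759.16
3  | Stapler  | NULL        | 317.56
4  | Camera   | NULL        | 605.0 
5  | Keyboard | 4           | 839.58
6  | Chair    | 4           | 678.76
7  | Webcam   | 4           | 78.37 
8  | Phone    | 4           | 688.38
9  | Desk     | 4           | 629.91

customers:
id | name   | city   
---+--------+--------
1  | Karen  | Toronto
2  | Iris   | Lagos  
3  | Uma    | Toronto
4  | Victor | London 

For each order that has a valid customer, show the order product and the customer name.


INNER JOIN keeps only orders rows whose customer_id matches an id in customers. Walk through each order:
  - order 1 (Mouse): customer_id=2 -> matches Iris
  - order 2 (Cable): customer_id=2 -> matches Iris
  - order 3 (Stapler): customer_id=NULL, no match -> dropped
  - order 4 (Camera): customer_id=NULL, no match -> dropped
  - order 5 (Keyboard): customer_id=4 -> matches Victor
  - order 6 (Chair): customer_id=4 -> matches Victor
  - order 7 (Webcam): customer_id=4 -> matches Victor
  - order 8 (Phone): customer_id=4 -> matches Victor
  - order 9 (Desk): customer_id=4 -> matches Victor
So 2 of 9 rows are dropped.

SQL:
SELECT a.product, b.name AS customer
FROM orders a
INNER JOIN customers b ON a.customer_id = b.id

Result:
product  | customer
---------+---------
Mouse    | Iris    
Cable    | Iris    
Keyboard | Victor  
Chair    | Victor  
Webcam   | Victor  
Phone    | Victor  
Desk     | Victor  
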